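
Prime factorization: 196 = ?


196 / 2 = 98
98 / 2 = 49
49 / 7 = 7
7 / 7 = 1
196 = 2^2 × 7^2


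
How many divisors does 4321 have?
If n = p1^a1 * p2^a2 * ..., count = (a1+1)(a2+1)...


4321 = 29^1 × 149^1
d(4321) = (1+1) × (1+1) = 4

4 divisors


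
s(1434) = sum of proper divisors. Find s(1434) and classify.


Proper divisors: 1, 2, 3, 6, 239, 478, 717
Sum = 1 + 2 + 3 + 6 + 239 + 478 + 717 = 1446
1446 > 1434 → abundant

s(1434) = 1446 (abundant)


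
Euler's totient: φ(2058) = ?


2058 = 2 × 3 × 7^3
Prime factors: 2, 3, 7
φ(2058) = 2058 × (1-1/2) × (1-1/3) × (1-1/7)
= 2058 × 1/2 × 2/3 × 6/7 = 588

φ(2058) = 588


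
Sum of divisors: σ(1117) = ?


Divisors of 1117: 1, 1117
Sum = 1 + 1117 = 1118

σ(1117) = 1118


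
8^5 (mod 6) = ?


8^1 mod 6 = 2
8^2 mod 6 = 4
8^3 mod 6 = 2
8^4 mod 6 = 4
8^5 mod 6 = 2


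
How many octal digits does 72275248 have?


72275248 in base 8 = 423552460
Number of digits = 9

9 digits (base 8)


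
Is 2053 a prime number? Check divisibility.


Check divisors up to sqrt(2053) = 45.3100
No divisors found.
2053 is prime.

Yes, 2053 is prime


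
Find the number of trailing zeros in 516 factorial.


floor(516/5) = 103
floor(516/25) = 20
floor(516/125) = 4
Total = 127

127 trailing zeros


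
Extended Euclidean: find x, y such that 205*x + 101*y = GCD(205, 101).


Tabular extended Euclidean (each row: r = 205*s + 101*t):
r=205, s=1, t=0
r=101, s=0, t=1
q=2: r=3, s=1, t=-2   [205*(1) + 101*(-2) = 3]
q=33: r=2, s=-33, t=67   [205*(-33) + 101*(67) = 2]
q=1: r=1, s=34, t=-69   [205*(34) + 101*(-69) = 1]
q=2: r=0, s=-101, t=205   [205*(-101) + 101*(205) = 0]
GCD = 1; from the row with r=1: x=34, y=-69
Check: 205*(34) + 101*(-69) = 6970 - 6969 = 1

GCD = 1, x = 34, y = -69


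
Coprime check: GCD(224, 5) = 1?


Euclidean algorithm:
224 = 44 * 5 + 4
5 = 1 * 4 + 1
4 = 4 * 1 + 0
GCD(224, 5) = 1

Yes, coprime (GCD = 1)


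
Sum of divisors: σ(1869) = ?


Divisors of 1869: 1, 3, 7, 21, 89, 267, 623, 1869
Sum = 1 + 3 + 7 + 21 + 89 + 267 + 623 + 1869 = 2880

σ(1869) = 2880


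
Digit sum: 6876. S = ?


6 + 8 + 7 + 6 = 27


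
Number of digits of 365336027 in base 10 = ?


365336027 has 9 digits in base 10
floor(log10(365336027)) + 1 = floor(8.5627) + 1 = 9

9 digits (base 10)


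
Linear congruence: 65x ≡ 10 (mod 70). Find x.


GCD(65, 70) = 5 divides 10
Divide: 13x ≡ 2 (mod 14)
x ≡ 12 (mod 14)


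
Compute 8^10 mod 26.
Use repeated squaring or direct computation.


8^1 mod 26 = 8
8^2 mod 26 = 12
8^3 mod 26 = 18
8^4 mod 26 = 14
8^5 mod 26 = 8
8^6 mod 26 = 12
8^7 mod 26 = 18
8^8 mod 26 = 14
8^9 mod 26 = 8
8^10 mod 26 = 12


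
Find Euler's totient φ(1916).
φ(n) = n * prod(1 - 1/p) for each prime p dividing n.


1916 = 2^2 × 479
Prime factors: 2, 479
φ(1916) = 1916 × (1-1/2) × (1-1/479)
= 1916 × 1/2 × 478/479 = 956

φ(1916) = 956


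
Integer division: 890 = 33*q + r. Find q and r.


890 = 33 * 26 + 32
Check: 858 + 32 = 890

q = 26, r = 32


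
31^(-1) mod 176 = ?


Use the extended Euclidean algorithm on (176, 31); each row r = 176*s + 31*t:
r=176, s=1, t=0
r=31, s=0, t=1
q=5: r=21, s=1, t=-5   [176*(1) + 31*(-5) = 21]
q=1: r=10, s=-1, t=6   [176*(-1) + 31*(6) = 10]
q=2: r=1, s=3, t=-17   [176*(3) + 31*(-17) = 1]
q=10: r=0, s=-31, t=176   [176*(-31) + 31*(176) = 0]
GCD = 1 with t = -17, so 31*(-17) ≡ 1 (mod 176)
Inverse = -17 mod 176 = 159
Check: 31 * 159 = 4929 ≡ 1 (mod 176)

31^(-1) ≡ 159 (mod 176)


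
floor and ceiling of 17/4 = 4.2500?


17/4 = 4.2500
floor = 4
ceil = 5

floor = 4, ceil = 5


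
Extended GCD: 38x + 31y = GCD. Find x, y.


Tabular extended Euclidean (each row: r = 38*s + 31*t):
r=38, s=1, t=0
r=31, s=0, t=1
q=1: r=7, s=1, t=-1   [38*(1) + 31*(-1) = 7]
q=4: r=3, s=-4, t=5   [38*(-4) + 31*(5) = 3]
q=2: r=1, s=9, t=-11   [38*(9) + 31*(-11) = 1]
q=3: r=0, s=-31, t=38   [38*(-31) + 31*(38) = 0]
GCD = 1; from the row with r=1: x=9, y=-11
Check: 38*(9) + 31*(-11) = 342 - 341 = 1

GCD = 1, x = 9, y = -11


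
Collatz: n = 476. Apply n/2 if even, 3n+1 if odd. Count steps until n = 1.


476 → 238 → 119 → 358 → 179 → 538 → 269 → 808 → 404 → 202 → 101 → 304 → 152 → 76 → 38 → 19 → 58 → 29 → 88 → 44 → 22 → 11 → 34 → 17 → 52 → 26 → 13 → 40 → 20 → 10 → 5 → 16 → 8 → 4 → 2 → 1
Total steps = 35

35 steps


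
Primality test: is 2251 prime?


Check divisors up to sqrt(2251) = 47.4447
No divisors found.
2251 is prime.

Yes, 2251 is prime


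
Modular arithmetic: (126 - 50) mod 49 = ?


126 - 50 = 76
76 mod 49 = 27


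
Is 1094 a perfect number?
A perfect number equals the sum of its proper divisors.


Proper divisors of 1094: 1, 2, 547
Sum = 1 + 2 + 547 = 550

No, 1094 is not perfect (550 ≠ 1094)


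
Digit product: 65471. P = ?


6 × 5 × 4 × 7 × 1 = 840


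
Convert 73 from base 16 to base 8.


73 (base 16) = 115 (decimal)
115 (decimal) = 163 (base 8)


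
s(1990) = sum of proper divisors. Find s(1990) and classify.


Proper divisors: 1, 2, 5, 10, 199, 398, 995
Sum = 1 + 2 + 5 + 10 + 199 + 398 + 995 = 1610
1610 < 1990 → deficient

s(1990) = 1610 (deficient)


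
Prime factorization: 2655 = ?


2655 / 3 = 885
885 / 3 = 295
295 / 5 = 59
59 / 59 = 1
2655 = 3^2 × 5 × 59


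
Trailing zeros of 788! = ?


floor(788/5) = 157
floor(788/25) = 31
floor(788/125) = 6
floor(788/625) = 1
Total = 195

195 trailing zeros


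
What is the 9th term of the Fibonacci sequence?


Sequence: 1, 1, 2, 3, 5, 8, 13, 21, 34
F(9) = 34


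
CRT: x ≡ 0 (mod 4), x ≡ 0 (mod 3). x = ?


M = 4*3 = 12
M1 = M/4 = 3, M2 = M/3 = 4
M1^(-1) mod 4 = 3, M2^(-1) mod 3 = 1
x = 0*3*3 + 0*4*1 = 0
0 mod 12 = 0
Check: 0 mod 4 = 0 ✓, 0 mod 3 = 0 ✓

x ≡ 0 (mod 12)


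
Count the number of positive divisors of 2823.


2823 = 3^1 × 941^1
d(2823) = (1+1) × (1+1) = 4

4 divisors


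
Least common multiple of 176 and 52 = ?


GCD(176, 52) = 4
LCM = 176*52/4 = 9152/4 = 2288

LCM = 2288


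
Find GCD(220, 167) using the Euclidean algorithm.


220 = 1 * 167 + 53
167 = 3 * 53 + 8
53 = 6 * 8 + 5
8 = 1 * 5 + 3
5 = 1 * 3 + 2
3 = 1 * 2 + 1
2 = 2 * 1 + 0
GCD = 1


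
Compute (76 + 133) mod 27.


76 + 133 = 209
209 mod 27 = 20


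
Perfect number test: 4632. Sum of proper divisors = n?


Proper divisors of 4632: 1, 2, 3, 4, 6, 8, 12, 24, 193, 386, 579, 772, 1158, 1544, 2316
Sum = 1 + 2 + 3 + 4 + 6 + 8 + 12 + 24 + 193 + 386 + 579 + 772 + 1158 + 1544 + 2316 = 7008

No, 4632 is not perfect (7008 ≠ 4632)


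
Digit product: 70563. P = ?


7 × 0 × 5 × 6 × 3 = 0


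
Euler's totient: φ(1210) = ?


1210 = 2 × 5 × 11^2
Prime factors: 2, 5, 11
φ(1210) = 1210 × (1-1/2) × (1-1/5) × (1-1/11)
= 1210 × 1/2 × 4/5 × 10/11 = 440

φ(1210) = 440


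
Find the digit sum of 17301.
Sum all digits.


1 + 7 + 3 + 0 + 1 = 12


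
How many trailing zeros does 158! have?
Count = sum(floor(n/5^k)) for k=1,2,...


floor(158/5) = 31
floor(158/25) = 6
floor(158/125) = 1
Total = 38

38 trailing zeros


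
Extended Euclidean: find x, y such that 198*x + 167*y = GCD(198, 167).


Tabular extended Euclidean (each row: r = 198*s + 167*t):
r=198, s=1, t=0
r=167, s=0, t=1
q=1: r=31, s=1, t=-1   [198*(1) + 167*(-1) = 31]
q=5: r=12, s=-5, t=6   [198*(-5) + 167*(6) = 12]
q=2: r=7, s=11, t=-13   [198*(11) + 167*(-13) = 7]
q=1: r=5, s=-16, t=19   [198*(-16) + 167*(19) = 5]
q=1: r=2, s=27, t=-32   [198*(27) + 167*(-32) = 2]
q=2: r=1, s=-70, t=83   [198*(-70) + 167*(83) = 1]
q=2: r=0, s=167, t=-198   [198*(167) + 167*(-198) = 0]
GCD = 1; from the row with r=1: x=-70, y=83
Check: 198*(-70) + 167*(83) = -13860 + 13861 = 1

GCD = 1, x = -70, y = 83


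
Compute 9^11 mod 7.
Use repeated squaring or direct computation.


9^1 mod 7 = 2
9^2 mod 7 = 4
9^3 mod 7 = 1
9^4 mod 7 = 2
9^5 mod 7 = 4
9^6 mod 7 = 1
9^7 mod 7 = 2
9^8 mod 7 = 4
9^9 mod 7 = 1
9^10 mod 7 = 2
9^11 mod 7 = 4


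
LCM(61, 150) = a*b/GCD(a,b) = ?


GCD(61, 150) = 1
LCM = 61*150/1 = 9150/1 = 9150

LCM = 9150


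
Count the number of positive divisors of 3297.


3297 = 3^1 × 7^1 × 157^1
d(3297) = (1+1) × (1+1) × (1+1) = 8

8 divisors


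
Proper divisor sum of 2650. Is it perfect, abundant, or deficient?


Proper divisors: 1, 2, 5, 10, 25, 50, 53, 106, 265, 530, 1325
Sum = 1 + 2 + 5 + 10 + 25 + 50 + 53 + 106 + 265 + 530 + 1325 = 2372
2372 < 2650 → deficient

s(2650) = 2372 (deficient)


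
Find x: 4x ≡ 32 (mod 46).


GCD(4, 46) = 2 divides 32
Divide: 2x ≡ 16 (mod 23)
x ≡ 8 (mod 23)


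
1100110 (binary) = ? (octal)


1100110 (base 2) = 102 (decimal)
102 (decimal) = 146 (base 8)


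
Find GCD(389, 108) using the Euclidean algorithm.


389 = 3 * 108 + 65
108 = 1 * 65 + 43
65 = 1 * 43 + 22
43 = 1 * 22 + 21
22 = 1 * 21 + 1
21 = 21 * 1 + 0
GCD = 1


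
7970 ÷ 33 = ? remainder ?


7970 = 33 * 241 + 17
Check: 7953 + 17 = 7970

q = 241, r = 17


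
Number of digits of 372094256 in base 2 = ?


372094256 in base 2 = 10110001011011011010100110000
Number of digits = 29

29 digits (base 2)


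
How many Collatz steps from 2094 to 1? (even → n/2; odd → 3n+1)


2094 → 1047 → 3142 → 1571 → 4714 → 2357 → 7072 → 3536 → 1768 → 884 → 442 → 221 → 664 → 332 → 166 → 83 → 250 → 125 → 376 → 188 → 94 → 47 → 142 → 71 → 214 → 107 → 322 → 161 → 484 → 242 → 121 → 364 → 182 → 91 → 274 → 137 → 412 → 206 → 103 → 310 → 155 → 466 → 233 → 700 → 350 → 175 → 526 → 263 → 790 → 395 → 1186 → 593 → 1780 → 890 → 445 → 1336 → 668 → 334 → 167 → 502 → 251 → 754 → 377 → 1132 → 566 → 283 → 850 → 425 → 1276 → 638 → 319 → 958 → 479 → 1438 → 719 → 2158 → 1079 → 3238 → 1619 → 4858 → 2429 → 7288 → 3644 → 1822 → 911 → 2734 → 1367 → 4102 → 2051 → 6154 → 3077 → 9232 → 4616 → 2308 → 1154 → 577 → 1732 → 866 → 433 → 1300 → 650 → 325 → 976 → 488 → 244 → 122 → 61 → 184 → 92 → 46 → 23 → 70 → 35 → 106 → 53 → 160 → 80 → 40 → 20 → 10 → 5 → 16 → 8 → 4 → 2 → 1
Total steps = 125

125 steps


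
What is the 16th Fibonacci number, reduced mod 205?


F(k) mod 205 for k=1..16:
1, 1, 2, 3, 5, 8, 13, 21, 34, 55, 89, 144, 28, 172, 200, 167
F(16) mod 205 = 167


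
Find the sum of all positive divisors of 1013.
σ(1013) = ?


Divisors of 1013: 1, 1013
Sum = 1 + 1013 = 1014

σ(1013) = 1014


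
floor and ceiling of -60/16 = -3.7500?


-60/16 = -3.7500
floor = -4
ceil = -3

floor = -4, ceil = -3


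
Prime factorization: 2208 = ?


2208 / 2 = 1104
1104 / 2 = 552
552 / 2 = 276
276 / 2 = 138
138 / 2 = 69
69 / 3 = 23
23 / 23 = 1
2208 = 2^5 × 3 × 23


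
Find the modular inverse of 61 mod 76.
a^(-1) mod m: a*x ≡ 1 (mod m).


Use the extended Euclidean algorithm on (76, 61); each row r = 76*s + 61*t:
r=76, s=1, t=0
r=61, s=0, t=1
q=1: r=15, s=1, t=-1   [76*(1) + 61*(-1) = 15]
q=4: r=1, s=-4, t=5   [76*(-4) + 61*(5) = 1]
q=15: r=0, s=61, t=-76   [76*(61) + 61*(-76) = 0]
GCD = 1 with t = 5, so 61*(5) ≡ 1 (mod 76)
Inverse = 5 mod 76 = 5
Check: 61 * 5 = 305 ≡ 1 (mod 76)

61^(-1) ≡ 5 (mod 76)


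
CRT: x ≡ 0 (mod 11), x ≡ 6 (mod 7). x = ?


M = 11*7 = 77
M1 = M/11 = 7, M2 = M/7 = 11
M1^(-1) mod 11 = 8, M2^(-1) mod 7 = 2
x = 0*7*8 + 6*11*2 = 132
132 mod 77 = 55
Check: 55 mod 11 = 0 ✓, 55 mod 7 = 6 ✓

x ≡ 55 (mod 77)


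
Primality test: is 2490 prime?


2490 / 2 = 1245 (exact division)
2490 is NOT prime.

No, 2490 is not prime


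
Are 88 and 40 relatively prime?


Euclidean algorithm:
88 = 2 * 40 + 8
40 = 5 * 8 + 0
GCD(88, 40) = 8

No, not coprime (GCD = 8)


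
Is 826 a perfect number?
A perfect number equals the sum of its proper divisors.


Proper divisors of 826: 1, 2, 7, 14, 59, 118, 413
Sum = 1 + 2 + 7 + 14 + 59 + 118 + 413 = 614

No, 826 is not perfect (614 ≠ 826)


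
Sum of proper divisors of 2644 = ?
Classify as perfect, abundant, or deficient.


Proper divisors: 1, 2, 4, 661, 1322
Sum = 1 + 2 + 4 + 661 + 1322 = 1990
1990 < 2644 → deficient

s(2644) = 1990 (deficient)


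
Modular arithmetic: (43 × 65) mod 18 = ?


43 × 65 = 2795
2795 mod 18 = 5


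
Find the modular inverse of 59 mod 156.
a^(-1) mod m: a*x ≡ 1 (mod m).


Use the extended Euclidean algorithm on (156, 59); each row r = 156*s + 59*t:
r=156, s=1, t=0
r=59, s=0, t=1
q=2: r=38, s=1, t=-2   [156*(1) + 59*(-2) = 38]
q=1: r=21, s=-1, t=3   [156*(-1) + 59*(3) = 21]
q=1: r=17, s=2, t=-5   [156*(2) + 59*(-5) = 17]
q=1: r=4, s=-3, t=8   [156*(-3) + 59*(8) = 4]
q=4: r=1, s=14, t=-37   [156*(14) + 59*(-37) = 1]
q=4: r=0, s=-59, t=156   [156*(-59) + 59*(156) = 0]
GCD = 1 with t = -37, so 59*(-37) ≡ 1 (mod 156)
Inverse = -37 mod 156 = 119
Check: 59 * 119 = 7021 ≡ 1 (mod 156)

59^(-1) ≡ 119 (mod 156)


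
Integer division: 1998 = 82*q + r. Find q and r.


1998 = 82 * 24 + 30
Check: 1968 + 30 = 1998

q = 24, r = 30


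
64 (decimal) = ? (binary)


64 (base 10) = 64 (decimal)
64 (decimal) = 1000000 (base 2)


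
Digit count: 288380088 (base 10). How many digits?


288380088 has 9 digits in base 10
floor(log10(288380088)) + 1 = floor(8.4600) + 1 = 9

9 digits (base 10)


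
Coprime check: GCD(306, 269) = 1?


Euclidean algorithm:
306 = 1 * 269 + 37
269 = 7 * 37 + 10
37 = 3 * 10 + 7
10 = 1 * 7 + 3
7 = 2 * 3 + 1
3 = 3 * 1 + 0
GCD(306, 269) = 1

Yes, coprime (GCD = 1)


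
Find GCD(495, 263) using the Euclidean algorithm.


495 = 1 * 263 + 232
263 = 1 * 232 + 31
232 = 7 * 31 + 15
31 = 2 * 15 + 1
15 = 15 * 1 + 0
GCD = 1


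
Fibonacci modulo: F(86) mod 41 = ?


F(k) mod 41 for k=1..86:
1, 1, 2, 3, 5, 8, 13, 21, 34, 14, 7, 21, 28, 8, 36, 3, 39, 1, 40, 0, 40, 40, 39, 38, 36, 33, 28, 20, 7, 27, 34, 20, 13, 33, 5, 38, 2, 40, 1, 0, 1, 1, 2, 3, 5, 8, 13, 21, 34, 14, 7, 21, 28, 8, 36, 3, 39, 1, 40, 0, 40, 40, 39, 38, 36, 33, 28, 20, 7, 27, 34, 20, 13, 33, 5, 38, 2, 40, 1, 0, 1, 1, 2, 3, 5, 8
F(86) mod 41 = 8


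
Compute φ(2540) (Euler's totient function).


2540 = 2^2 × 5 × 127
Prime factors: 2, 5, 127
φ(2540) = 2540 × (1-1/2) × (1-1/5) × (1-1/127)
= 2540 × 1/2 × 4/5 × 126/127 = 1008

φ(2540) = 1008


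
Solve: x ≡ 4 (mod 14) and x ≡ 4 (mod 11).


M = 14*11 = 154
M1 = M/14 = 11, M2 = M/11 = 14
M1^(-1) mod 14 = 9, M2^(-1) mod 11 = 4
x = 4*11*9 + 4*14*4 = 620
620 mod 154 = 4
Check: 4 mod 14 = 4 ✓, 4 mod 11 = 4 ✓

x ≡ 4 (mod 154)


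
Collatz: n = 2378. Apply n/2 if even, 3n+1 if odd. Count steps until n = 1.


2378 → 1189 → 3568 → 1784 → 892 → 446 → 223 → 670 → 335 → 1006 → 503 → 1510 → 755 → 2266 → 1133 → 3400 → 1700 → 850 → 425 → 1276 → 638 → 319 → 958 → 479 → 1438 → 719 → 2158 → 1079 → 3238 → 1619 → 4858 → 2429 → 7288 → 3644 → 1822 → 911 → 2734 → 1367 → 4102 → 2051 → 6154 → 3077 → 9232 → 4616 → 2308 → 1154 → 577 → 1732 → 866 → 433 → 1300 → 650 → 325 → 976 → 488 → 244 → 122 → 61 → 184 → 92 → 46 → 23 → 70 → 35 → 106 → 53 → 160 → 80 → 40 → 20 → 10 → 5 → 16 → 8 → 4 → 2 → 1
Total steps = 76

76 steps


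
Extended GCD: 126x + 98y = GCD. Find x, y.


Tabular extended Euclidean (each row: r = 126*s + 98*t):
r=126, s=1, t=0
r=98, s=0, t=1
q=1: r=28, s=1, t=-1   [126*(1) + 98*(-1) = 28]
q=3: r=14, s=-3, t=4   [126*(-3) + 98*(4) = 14]
q=2: r=0, s=7, t=-9   [126*(7) + 98*(-9) = 0]
GCD = 14; from the row with r=14: x=-3, y=4
Check: 126*(-3) + 98*(4) = -378 + 392 = 14

GCD = 14, x = -3, y = 4


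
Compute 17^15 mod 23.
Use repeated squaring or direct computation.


17^1 mod 23 = 17
17^2 mod 23 = 13
17^3 mod 23 = 14
17^4 mod 23 = 8
17^5 mod 23 = 21
17^6 mod 23 = 12
17^7 mod 23 = 20
17^8 mod 23 = 18
17^9 mod 23 = 7
17^10 mod 23 = 4
17^11 mod 23 = 22
17^12 mod 23 = 6
17^13 mod 23 = 10
17^14 mod 23 = 9
17^15 mod 23 = 15


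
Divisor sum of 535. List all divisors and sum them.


Divisors of 535: 1, 5, 107, 535
Sum = 1 + 5 + 107 + 535 = 648

σ(535) = 648


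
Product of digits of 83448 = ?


8 × 3 × 4 × 4 × 8 = 3072


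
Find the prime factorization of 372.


372 / 2 = 186
186 / 2 = 93
93 / 3 = 31
31 / 31 = 1
372 = 2^2 × 3 × 31


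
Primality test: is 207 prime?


207 / 3 = 69 (exact division)
207 is NOT prime.

No, 207 is not prime


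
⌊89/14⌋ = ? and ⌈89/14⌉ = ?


89/14 = 6.3571
floor = 6
ceil = 7

floor = 6, ceil = 7


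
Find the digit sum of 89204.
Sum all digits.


8 + 9 + 2 + 0 + 4 = 23


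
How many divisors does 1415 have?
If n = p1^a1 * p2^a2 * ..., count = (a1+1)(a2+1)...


1415 = 5^1 × 283^1
d(1415) = (1+1) × (1+1) = 4

4 divisors


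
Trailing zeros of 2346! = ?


floor(2346/5) = 469
floor(2346/25) = 93
floor(2346/125) = 18
floor(2346/625) = 3
Total = 583

583 trailing zeros


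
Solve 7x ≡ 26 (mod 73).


GCD(7, 73) = 1, unique solution
a^(-1) mod 73 = 21
x = 21 * 26 mod 73 = 35

x ≡ 35 (mod 73)


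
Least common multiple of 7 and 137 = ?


GCD(7, 137) = 1
LCM = 7*137/1 = 959/1 = 959

LCM = 959


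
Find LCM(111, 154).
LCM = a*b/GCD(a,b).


GCD(111, 154) = 1
LCM = 111*154/1 = 17094/1 = 17094

LCM = 17094


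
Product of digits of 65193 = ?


6 × 5 × 1 × 9 × 3 = 810


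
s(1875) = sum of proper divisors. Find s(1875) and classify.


Proper divisors: 1, 3, 5, 15, 25, 75, 125, 375, 625
Sum = 1 + 3 + 5 + 15 + 25 + 75 + 125 + 375 + 625 = 1249
1249 < 1875 → deficient

s(1875) = 1249 (deficient)


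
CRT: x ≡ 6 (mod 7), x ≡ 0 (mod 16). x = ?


M = 7*16 = 112
M1 = M/7 = 16, M2 = M/16 = 7
M1^(-1) mod 7 = 4, M2^(-1) mod 16 = 7
x = 6*16*4 + 0*7*7 = 384
384 mod 112 = 48
Check: 48 mod 7 = 6 ✓, 48 mod 16 = 0 ✓

x ≡ 48 (mod 112)


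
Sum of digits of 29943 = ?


2 + 9 + 9 + 4 + 3 = 27


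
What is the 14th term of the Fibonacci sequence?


Sequence: 1, 1, 2, 3, 5, 8, 13, 21, 34, 55, 89, 144, 233, 377
F(14) = 377


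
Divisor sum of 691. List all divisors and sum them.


Divisors of 691: 1, 691
Sum = 1 + 691 = 692

σ(691) = 692


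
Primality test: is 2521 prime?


Check divisors up to sqrt(2521) = 50.2096
No divisors found.
2521 is prime.

Yes, 2521 is prime


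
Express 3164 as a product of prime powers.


3164 / 2 = 1582
1582 / 2 = 791
791 / 7 = 113
113 / 113 = 1
3164 = 2^2 × 7 × 113


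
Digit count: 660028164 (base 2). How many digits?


660028164 in base 2 = 100111010101110011101100000100
Number of digits = 30

30 digits (base 2)


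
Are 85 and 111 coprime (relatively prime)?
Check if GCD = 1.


Euclidean algorithm:
111 = 1 * 85 + 26
85 = 3 * 26 + 7
26 = 3 * 7 + 5
7 = 1 * 5 + 2
5 = 2 * 2 + 1
2 = 2 * 1 + 0
GCD(85, 111) = 1

Yes, coprime (GCD = 1)


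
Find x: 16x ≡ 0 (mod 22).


GCD(16, 22) = 2 divides 0
Divide: 8x ≡ 0 (mod 11)
x ≡ 0 (mod 11)


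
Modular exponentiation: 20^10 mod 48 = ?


20^1 mod 48 = 20
20^2 mod 48 = 16
20^3 mod 48 = 32
20^4 mod 48 = 16
20^5 mod 48 = 32
20^6 mod 48 = 16
20^7 mod 48 = 32
20^8 mod 48 = 16
20^9 mod 48 = 32
20^10 mod 48 = 16


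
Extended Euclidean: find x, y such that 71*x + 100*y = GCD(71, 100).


Tabular extended Euclidean (each row: r = 71*s + 100*t):
r=71, s=1, t=0
r=100, s=0, t=1
q=0: r=71, s=1, t=0   [71*(1) + 100*(0) = 71]
q=1: r=29, s=-1, t=1   [71*(-1) + 100*(1) = 29]
q=2: r=13, s=3, t=-2   [71*(3) + 100*(-2) = 13]
q=2: r=3, s=-7, t=5   [71*(-7) + 100*(5) = 3]
q=4: r=1, s=31, t=-22   [71*(31) + 100*(-22) = 1]
q=3: r=0, s=-100, t=71   [71*(-100) + 100*(71) = 0]
GCD = 1; from the row with r=1: x=31, y=-22
Check: 71*(31) + 100*(-22) = 2201 - 2200 = 1

GCD = 1, x = 31, y = -22


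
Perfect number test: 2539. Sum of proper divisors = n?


Proper divisors of 2539: 1
Sum = 1 = 1

No, 2539 is not perfect (1 ≠ 2539)


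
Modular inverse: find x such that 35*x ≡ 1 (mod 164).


Use the extended Euclidean algorithm on (164, 35); each row r = 164*s + 35*t:
r=164, s=1, t=0
r=35, s=0, t=1
q=4: r=24, s=1, t=-4   [164*(1) + 35*(-4) = 24]
q=1: r=11, s=-1, t=5   [164*(-1) + 35*(5) = 11]
q=2: r=2, s=3, t=-14   [164*(3) + 35*(-14) = 2]
q=5: r=1, s=-16, t=75   [164*(-16) + 35*(75) = 1]
q=2: r=0, s=35, t=-164   [164*(35) + 35*(-164) = 0]
GCD = 1 with t = 75, so 35*(75) ≡ 1 (mod 164)
Inverse = 75 mod 164 = 75
Check: 35 * 75 = 2625 ≡ 1 (mod 164)

35^(-1) ≡ 75 (mod 164)


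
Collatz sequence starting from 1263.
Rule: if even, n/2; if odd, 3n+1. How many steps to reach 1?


1263 → 3790 → 1895 → 5686 → 2843 → 8530 → 4265 → 12796 → 6398 → 3199 → 9598 → 4799 → 14398 → 7199 → 21598 → 10799 → 32398 → 16199 → 48598 → 24299 → 72898 → 36449 → 109348 → 54674 → 27337 → 82012 → 41006 → 20503 → 61510 → 30755 → 92266 → 46133 → 138400 → 69200 → 34600 → 17300 → 8650 → 4325 → 12976 → 6488 → 3244 → 1622 → 811 → 2434 → 1217 → 3652 → 1826 → 913 → 2740 → 1370 → 685 → 2056 → 1028 → 514 → 257 → 772 → 386 → 193 → 580 → 290 → 145 → 436 → 218 → 109 → 328 → 164 → 82 → 41 → 124 → 62 → 31 → 94 → 47 → 142 → 71 → 214 → 107 → 322 → 161 → 484 → 242 → 121 → 364 → 182 → 91 → 274 → 137 → 412 → 206 → 103 → 310 → 155 → 466 → 233 → 700 → 350 → 175 → 526 → 263 → 790 → 395 → 1186 → 593 → 1780 → 890 → 445 → 1336 → 668 → 334 → 167 → 502 → 251 → 754 → 377 → 1132 → 566 → 283 → 850 → 425 → 1276 → 638 → 319 → 958 → 479 → 1438 → 719 → 2158 → 1079 → 3238 → 1619 → 4858 → 2429 → 7288 → 3644 → 1822 → 911 → 2734 → 1367 → 4102 → 2051 → 6154 → 3077 → 9232 → 4616 → 2308 → 1154 → 577 → 1732 → 866 → 433 → 1300 → 650 → 325 → 976 → 488 → 244 → 122 → 61 → 184 → 92 → 46 → 23 → 70 → 35 → 106 → 53 → 160 → 80 → 40 → 20 → 10 → 5 → 16 → 8 → 4 → 2 → 1
Total steps = 176

176 steps


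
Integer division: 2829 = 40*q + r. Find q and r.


2829 = 40 * 70 + 29
Check: 2800 + 29 = 2829

q = 70, r = 29


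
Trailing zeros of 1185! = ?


floor(1185/5) = 237
floor(1185/25) = 47
floor(1185/125) = 9
floor(1185/625) = 1
Total = 294

294 trailing zeros


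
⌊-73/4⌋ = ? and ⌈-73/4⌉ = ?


-73/4 = -18.2500
floor = -19
ceil = -18

floor = -19, ceil = -18


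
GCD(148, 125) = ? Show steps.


148 = 1 * 125 + 23
125 = 5 * 23 + 10
23 = 2 * 10 + 3
10 = 3 * 3 + 1
3 = 3 * 1 + 0
GCD = 1


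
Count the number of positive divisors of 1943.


1943 = 29^1 × 67^1
d(1943) = (1+1) × (1+1) = 4

4 divisors


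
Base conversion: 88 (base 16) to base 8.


88 (base 16) = 136 (decimal)
136 (decimal) = 210 (base 8)


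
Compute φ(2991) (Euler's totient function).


2991 = 3 × 997
Prime factors: 3, 997
φ(2991) = 2991 × (1-1/3) × (1-1/997)
= 2991 × 2/3 × 996/997 = 1992

φ(2991) = 1992


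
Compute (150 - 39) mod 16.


150 - 39 = 111
111 mod 16 = 15


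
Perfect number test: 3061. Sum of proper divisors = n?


Proper divisors of 3061: 1
Sum = 1 = 1

No, 3061 is not perfect (1 ≠ 3061)


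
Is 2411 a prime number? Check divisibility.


Check divisors up to sqrt(2411) = 49.1019
No divisors found.
2411 is prime.

Yes, 2411 is prime


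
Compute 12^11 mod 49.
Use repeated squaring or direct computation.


12^1 mod 49 = 12
12^2 mod 49 = 46
12^3 mod 49 = 13
12^4 mod 49 = 9
12^5 mod 49 = 10
12^6 mod 49 = 22
12^7 mod 49 = 19
12^8 mod 49 = 32
12^9 mod 49 = 41
12^10 mod 49 = 2
12^11 mod 49 = 24


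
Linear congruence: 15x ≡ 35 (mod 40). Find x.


GCD(15, 40) = 5 divides 35
Divide: 3x ≡ 7 (mod 8)
x ≡ 5 (mod 8)


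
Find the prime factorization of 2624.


2624 / 2 = 1312
1312 / 2 = 656
656 / 2 = 328
328 / 2 = 164
164 / 2 = 82
82 / 2 = 41
41 / 41 = 1
2624 = 2^6 × 41


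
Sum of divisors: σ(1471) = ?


Divisors of 1471: 1, 1471
Sum = 1 + 1471 = 1472

σ(1471) = 1472


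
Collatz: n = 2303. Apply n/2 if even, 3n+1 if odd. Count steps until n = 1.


2303 → 6910 → 3455 → 10366 → 5183 → 15550 → 7775 → 23326 → 11663 → 34990 → 17495 → 52486 → 26243 → 78730 → 39365 → 118096 → 59048 → 29524 → 14762 → 7381 → 22144 → 11072 → 5536 → 2768 → 1384 → 692 → 346 → 173 → 520 → 260 → 130 → 65 → 196 → 98 → 49 → 148 → 74 → 37 → 112 → 56 → 28 → 14 → 7 → 22 → 11 → 34 → 17 → 52 → 26 → 13 → 40 → 20 → 10 → 5 → 16 → 8 → 4 → 2 → 1
Total steps = 58

58 steps


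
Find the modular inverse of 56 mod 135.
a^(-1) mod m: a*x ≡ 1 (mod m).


Use the extended Euclidean algorithm on (135, 56); each row r = 135*s + 56*t:
r=135, s=1, t=0
r=56, s=0, t=1
q=2: r=23, s=1, t=-2   [135*(1) + 56*(-2) = 23]
q=2: r=10, s=-2, t=5   [135*(-2) + 56*(5) = 10]
q=2: r=3, s=5, t=-12   [135*(5) + 56*(-12) = 3]
q=3: r=1, s=-17, t=41   [135*(-17) + 56*(41) = 1]
q=3: r=0, s=56, t=-135   [135*(56) + 56*(-135) = 0]
GCD = 1 with t = 41, so 56*(41) ≡ 1 (mod 135)
Inverse = 41 mod 135 = 41
Check: 56 * 41 = 2296 ≡ 1 (mod 135)

56^(-1) ≡ 41 (mod 135)


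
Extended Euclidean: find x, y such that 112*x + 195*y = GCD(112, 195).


Tabular extended Euclidean (each row: r = 112*s + 195*t):
r=112, s=1, t=0
r=195, s=0, t=1
q=0: r=112, s=1, t=0   [112*(1) + 195*(0) = 112]
q=1: r=83, s=-1, t=1   [112*(-1) + 195*(1) = 83]
q=1: r=29, s=2, t=-1   [112*(2) + 195*(-1) = 29]
q=2: r=25, s=-5, t=3   [112*(-5) + 195*(3) = 25]
q=1: r=4, s=7, t=-4   [112*(7) + 195*(-4) = 4]
q=6: r=1, s=-47, t=27   [112*(-47) + 195*(27) = 1]
q=4: r=0, s=195, t=-112   [112*(195) + 195*(-112) = 0]
GCD = 1; from the row with r=1: x=-47, y=27
Check: 112*(-47) + 195*(27) = -5264 + 5265 = 1

GCD = 1, x = -47, y = 27


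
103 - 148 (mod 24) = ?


103 - 148 = -45
-45 mod 24 = 3


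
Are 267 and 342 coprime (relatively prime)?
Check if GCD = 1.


Euclidean algorithm:
342 = 1 * 267 + 75
267 = 3 * 75 + 42
75 = 1 * 42 + 33
42 = 1 * 33 + 9
33 = 3 * 9 + 6
9 = 1 * 6 + 3
6 = 2 * 3 + 0
GCD(267, 342) = 3

No, not coprime (GCD = 3)


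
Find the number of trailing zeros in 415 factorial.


floor(415/5) = 83
floor(415/25) = 16
floor(415/125) = 3
Total = 102

102 trailing zeros


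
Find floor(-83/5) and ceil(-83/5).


-83/5 = -16.6000
floor = -17
ceil = -16

floor = -17, ceil = -16


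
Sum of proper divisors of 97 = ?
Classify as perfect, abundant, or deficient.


Proper divisors: 1
Sum = 1 = 1
1 < 97 → deficient

s(97) = 1 (deficient)


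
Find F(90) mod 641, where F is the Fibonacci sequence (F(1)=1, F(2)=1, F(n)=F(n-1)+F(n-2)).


F(k) mod 641 for k=1..90:
1, 1, 2, 3, 5, 8, 13, 21, 34, 55, 89, 144, 233, 377, 610, 346, 315, 20, 335, 355, 49, 404, 453, 216, 28, 244, 272, 516, 147, 22, 169, 191, 360, 551, 270, 180, 450, 630, 439, 428, 226, 13, 239, 252, 491, 102, 593, 54, 6, 60, 66, 126, 192, 318, 510, 187, 56, 243, 299, 542, 200, 101, 301, 402, 62, 464, 526, 349, 234, 583, 176, 118, 294, 412, 65, 477, 542, 378, 279, 16, 295, 311, 606, 276, 241, 517, 117, 634, 110, 103
F(90) mod 641 = 103


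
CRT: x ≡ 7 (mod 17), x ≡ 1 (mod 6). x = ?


M = 17*6 = 102
M1 = M/17 = 6, M2 = M/6 = 17
M1^(-1) mod 17 = 3, M2^(-1) mod 6 = 5
x = 7*6*3 + 1*17*5 = 211
211 mod 102 = 7
Check: 7 mod 17 = 7 ✓, 7 mod 6 = 1 ✓

x ≡ 7 (mod 102)


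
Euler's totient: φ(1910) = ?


1910 = 2 × 5 × 191
Prime factors: 2, 5, 191
φ(1910) = 1910 × (1-1/2) × (1-1/5) × (1-1/191)
= 1910 × 1/2 × 4/5 × 190/191 = 760

φ(1910) = 760


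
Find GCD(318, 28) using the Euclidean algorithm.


318 = 11 * 28 + 10
28 = 2 * 10 + 8
10 = 1 * 8 + 2
8 = 4 * 2 + 0
GCD = 2


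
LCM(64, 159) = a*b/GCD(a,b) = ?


GCD(64, 159) = 1
LCM = 64*159/1 = 10176/1 = 10176

LCM = 10176


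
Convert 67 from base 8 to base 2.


67 (base 8) = 55 (decimal)
55 (decimal) = 110111 (base 2)


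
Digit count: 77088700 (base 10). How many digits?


77088700 has 8 digits in base 10
floor(log10(77088700)) + 1 = floor(7.8870) + 1 = 8

8 digits (base 10)


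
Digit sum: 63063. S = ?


6 + 3 + 0 + 6 + 3 = 18


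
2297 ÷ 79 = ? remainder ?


2297 = 79 * 29 + 6
Check: 2291 + 6 = 2297

q = 29, r = 6


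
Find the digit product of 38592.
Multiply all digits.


3 × 8 × 5 × 9 × 2 = 2160


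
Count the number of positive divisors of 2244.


2244 = 2^2 × 3^1 × 11^1 × 17^1
d(2244) = (2+1) × (1+1) × (1+1) × (1+1) = 24

24 divisors


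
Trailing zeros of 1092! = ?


floor(1092/5) = 218
floor(1092/25) = 43
floor(1092/125) = 8
floor(1092/625) = 1
Total = 270

270 trailing zeros


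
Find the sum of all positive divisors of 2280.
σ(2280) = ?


Divisors of 2280: 1, 2, 3, 4, 5, 6, 8, 10, 12, 15, 19, 20, 24, 30, 38, 40, 57, 60, 76, 95, 114, 120, 152, 190, 228, 285, 380, 456, 570, 760, 1140, 2280
Sum = 1 + 2 + 3 + 4 + 5 + 6 + 8 + 10 + 12 + 15 + 19 + 20 + 24 + 30 + 38 + 40 + 57 + 60 + 76 + 95 + 114 + 120 + 152 + 190 + 228 + 285 + 380 + 456 + 570 + 760 + 1140 + 2280 = 7200

σ(2280) = 7200


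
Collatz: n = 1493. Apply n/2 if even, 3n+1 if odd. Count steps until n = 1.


1493 → 4480 → 2240 → 1120 → 560 → 280 → 140 → 70 → 35 → 106 → 53 → 160 → 80 → 40 → 20 → 10 → 5 → 16 → 8 → 4 → 2 → 1
Total steps = 21

21 steps


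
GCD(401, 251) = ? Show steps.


401 = 1 * 251 + 150
251 = 1 * 150 + 101
150 = 1 * 101 + 49
101 = 2 * 49 + 3
49 = 16 * 3 + 1
3 = 3 * 1 + 0
GCD = 1


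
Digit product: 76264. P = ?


7 × 6 × 2 × 6 × 4 = 2016


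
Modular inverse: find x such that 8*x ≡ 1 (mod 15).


Use the extended Euclidean algorithm on (15, 8); each row r = 15*s + 8*t:
r=15, s=1, t=0
r=8, s=0, t=1
q=1: r=7, s=1, t=-1   [15*(1) + 8*(-1) = 7]
q=1: r=1, s=-1, t=2   [15*(-1) + 8*(2) = 1]
q=7: r=0, s=8, t=-15   [15*(8) + 8*(-15) = 0]
GCD = 1 with t = 2, so 8*(2) ≡ 1 (mod 15)
Inverse = 2 mod 15 = 2
Check: 8 * 2 = 16 ≡ 1 (mod 15)

8^(-1) ≡ 2 (mod 15)


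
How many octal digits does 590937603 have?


590937603 in base 8 = 4316177003
Number of digits = 10

10 digits (base 8)


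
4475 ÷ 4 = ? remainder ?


4475 = 4 * 1118 + 3
Check: 4472 + 3 = 4475

q = 1118, r = 3


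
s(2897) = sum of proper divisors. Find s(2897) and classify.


Proper divisors: 1
Sum = 1 = 1
1 < 2897 → deficient

s(2897) = 1 (deficient)


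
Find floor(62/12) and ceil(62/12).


62/12 = 5.1667
floor = 5
ceil = 6

floor = 5, ceil = 6


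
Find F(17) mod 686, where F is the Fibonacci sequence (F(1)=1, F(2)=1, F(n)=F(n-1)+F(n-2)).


F(k) mod 686 for k=1..17:
1, 1, 2, 3, 5, 8, 13, 21, 34, 55, 89, 144, 233, 377, 610, 301, 225
F(17) mod 686 = 225


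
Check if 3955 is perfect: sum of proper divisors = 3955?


Proper divisors of 3955: 1, 5, 7, 35, 113, 565, 791
Sum = 1 + 5 + 7 + 35 + 113 + 565 + 791 = 1517

No, 3955 is not perfect (1517 ≠ 3955)


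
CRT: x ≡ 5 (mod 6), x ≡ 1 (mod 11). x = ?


M = 6*11 = 66
M1 = M/6 = 11, M2 = M/11 = 6
M1^(-1) mod 6 = 5, M2^(-1) mod 11 = 2
x = 5*11*5 + 1*6*2 = 287
287 mod 66 = 23
Check: 23 mod 6 = 5 ✓, 23 mod 11 = 1 ✓

x ≡ 23 (mod 66)


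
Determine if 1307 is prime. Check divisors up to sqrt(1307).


Check divisors up to sqrt(1307) = 36.1525
No divisors found.
1307 is prime.

Yes, 1307 is prime


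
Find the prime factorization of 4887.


4887 / 3 = 1629
1629 / 3 = 543
543 / 3 = 181
181 / 181 = 1
4887 = 3^3 × 181


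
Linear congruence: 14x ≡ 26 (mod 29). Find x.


GCD(14, 29) = 1, unique solution
a^(-1) mod 29 = 27
x = 27 * 26 mod 29 = 6

x ≡ 6 (mod 29)


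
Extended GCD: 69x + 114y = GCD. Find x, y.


Tabular extended Euclidean (each row: r = 69*s + 114*t):
r=69, s=1, t=0
r=114, s=0, t=1
q=0: r=69, s=1, t=0   [69*(1) + 114*(0) = 69]
q=1: r=45, s=-1, t=1   [69*(-1) + 114*(1) = 45]
q=1: r=24, s=2, t=-1   [69*(2) + 114*(-1) = 24]
q=1: r=21, s=-3, t=2   [69*(-3) + 114*(2) = 21]
q=1: r=3, s=5, t=-3   [69*(5) + 114*(-3) = 3]
q=7: r=0, s=-38, t=23   [69*(-38) + 114*(23) = 0]
GCD = 3; from the row with r=3: x=5, y=-3
Check: 69*(5) + 114*(-3) = 345 - 342 = 3

GCD = 3, x = 5, y = -3


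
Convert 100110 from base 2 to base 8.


100110 (base 2) = 38 (decimal)
38 (decimal) = 46 (base 8)


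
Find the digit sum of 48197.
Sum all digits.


4 + 8 + 1 + 9 + 7 = 29


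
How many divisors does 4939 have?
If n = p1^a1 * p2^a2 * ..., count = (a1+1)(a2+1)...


4939 = 11^1 × 449^1
d(4939) = (1+1) × (1+1) = 4

4 divisors


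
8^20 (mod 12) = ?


8^1 mod 12 = 8
8^2 mod 12 = 4
8^3 mod 12 = 8
8^4 mod 12 = 4
8^5 mod 12 = 8
8^6 mod 12 = 4
8^7 mod 12 = 8
8^8 mod 12 = 4
8^9 mod 12 = 8
8^10 mod 12 = 4
8^11 mod 12 = 8
8^12 mod 12 = 4
8^13 mod 12 = 8
8^14 mod 12 = 4
8^15 mod 12 = 8
8^16 mod 12 = 4
8^17 mod 12 = 8
8^18 mod 12 = 4
8^19 mod 12 = 8
8^20 mod 12 = 4


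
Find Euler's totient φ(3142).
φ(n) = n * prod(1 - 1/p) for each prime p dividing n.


3142 = 2 × 1571
Prime factors: 2, 1571
φ(3142) = 3142 × (1-1/2) × (1-1/1571)
= 3142 × 1/2 × 1570/1571 = 1570

φ(3142) = 1570


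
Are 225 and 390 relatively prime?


Euclidean algorithm:
390 = 1 * 225 + 165
225 = 1 * 165 + 60
165 = 2 * 60 + 45
60 = 1 * 45 + 15
45 = 3 * 15 + 0
GCD(225, 390) = 15

No, not coprime (GCD = 15)


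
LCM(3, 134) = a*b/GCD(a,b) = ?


GCD(3, 134) = 1
LCM = 3*134/1 = 402/1 = 402

LCM = 402


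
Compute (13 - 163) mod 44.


13 - 163 = -150
-150 mod 44 = 26


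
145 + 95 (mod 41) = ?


145 + 95 = 240
240 mod 41 = 35


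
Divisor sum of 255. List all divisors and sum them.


Divisors of 255: 1, 3, 5, 15, 17, 51, 85, 255
Sum = 1 + 3 + 5 + 15 + 17 + 51 + 85 + 255 = 432

σ(255) = 432


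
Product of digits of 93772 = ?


9 × 3 × 7 × 7 × 2 = 2646


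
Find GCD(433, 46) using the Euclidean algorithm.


433 = 9 * 46 + 19
46 = 2 * 19 + 8
19 = 2 * 8 + 3
8 = 2 * 3 + 2
3 = 1 * 2 + 1
2 = 2 * 1 + 0
GCD = 1


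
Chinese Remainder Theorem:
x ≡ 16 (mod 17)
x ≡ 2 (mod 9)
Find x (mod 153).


M = 17*9 = 153
M1 = M/17 = 9, M2 = M/9 = 17
M1^(-1) mod 17 = 2, M2^(-1) mod 9 = 8
x = 16*9*2 + 2*17*8 = 560
560 mod 153 = 101
Check: 101 mod 17 = 16 ✓, 101 mod 9 = 2 ✓

x ≡ 101 (mod 153)


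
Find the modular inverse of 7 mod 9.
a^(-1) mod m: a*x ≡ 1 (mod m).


Use the extended Euclidean algorithm on (9, 7); each row r = 9*s + 7*t:
r=9, s=1, t=0
r=7, s=0, t=1
q=1: r=2, s=1, t=-1   [9*(1) + 7*(-1) = 2]
q=3: r=1, s=-3, t=4   [9*(-3) + 7*(4) = 1]
q=2: r=0, s=7, t=-9   [9*(7) + 7*(-9) = 0]
GCD = 1 with t = 4, so 7*(4) ≡ 1 (mod 9)
Inverse = 4 mod 9 = 4
Check: 7 * 4 = 28 ≡ 1 (mod 9)

7^(-1) ≡ 4 (mod 9)


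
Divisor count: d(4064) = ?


4064 = 2^5 × 127^1
d(4064) = (5+1) × (1+1) = 12

12 divisors


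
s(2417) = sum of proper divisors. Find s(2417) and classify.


Proper divisors: 1
Sum = 1 = 1
1 < 2417 → deficient

s(2417) = 1 (deficient)


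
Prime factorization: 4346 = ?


4346 / 2 = 2173
2173 / 41 = 53
53 / 53 = 1
4346 = 2 × 41 × 53


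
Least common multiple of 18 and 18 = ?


GCD(18, 18) = 18
LCM = 18*18/18 = 324/18 = 18

LCM = 18


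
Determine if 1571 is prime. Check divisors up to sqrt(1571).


Check divisors up to sqrt(1571) = 39.6358
No divisors found.
1571 is prime.

Yes, 1571 is prime


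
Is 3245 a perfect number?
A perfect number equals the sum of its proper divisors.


Proper divisors of 3245: 1, 5, 11, 55, 59, 295, 649
Sum = 1 + 5 + 11 + 55 + 59 + 295 + 649 = 1075

No, 3245 is not perfect (1075 ≠ 3245)


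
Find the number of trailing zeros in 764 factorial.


floor(764/5) = 152
floor(764/25) = 30
floor(764/125) = 6
floor(764/625) = 1
Total = 189

189 trailing zeros


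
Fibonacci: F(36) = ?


Sequence: 1, 1, 2, 3, 5, 8, 13, 21, 34, 55, 89, 144, 233, 377, 610, 987, 1597, 2584, 4181, 6765, 10946, 17711, 28657, 46368, 75025, 121393, 196418, 317811, 514229, 832040, 1346269, 2178309, 3524578, 5702887, 9227465, 14930352
F(36) = 14930352


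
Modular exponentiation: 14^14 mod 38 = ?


14^1 mod 38 = 14
14^2 mod 38 = 6
14^3 mod 38 = 8
14^4 mod 38 = 36
14^5 mod 38 = 10
14^6 mod 38 = 26
14^7 mod 38 = 22
14^8 mod 38 = 4
14^9 mod 38 = 18
14^10 mod 38 = 24
14^11 mod 38 = 32
14^12 mod 38 = 30
14^13 mod 38 = 2
14^14 mod 38 = 28


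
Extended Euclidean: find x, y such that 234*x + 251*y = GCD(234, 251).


Tabular extended Euclidean (each row: r = 234*s + 251*t):
r=234, s=1, t=0
r=251, s=0, t=1
q=0: r=234, s=1, t=0   [234*(1) + 251*(0) = 234]
q=1: r=17, s=-1, t=1   [234*(-1) + 251*(1) = 17]
q=13: r=13, s=14, t=-13   [234*(14) + 251*(-13) = 13]
q=1: r=4, s=-15, t=14   [234*(-15) + 251*(14) = 4]
q=3: r=1, s=59, t=-55   [234*(59) + 251*(-55) = 1]
q=4: r=0, s=-251, t=234   [234*(-251) + 251*(234) = 0]
GCD = 1; from the row with r=1: x=59, y=-55
Check: 234*(59) + 251*(-55) = 13806 - 13805 = 1

GCD = 1, x = 59, y = -55


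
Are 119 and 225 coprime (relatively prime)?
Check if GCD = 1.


Euclidean algorithm:
225 = 1 * 119 + 106
119 = 1 * 106 + 13
106 = 8 * 13 + 2
13 = 6 * 2 + 1
2 = 2 * 1 + 0
GCD(119, 225) = 1

Yes, coprime (GCD = 1)


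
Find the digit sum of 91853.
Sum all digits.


9 + 1 + 8 + 5 + 3 = 26


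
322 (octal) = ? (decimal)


322 (base 8) = 210 (decimal)
210 (decimal) = 210 (base 10)


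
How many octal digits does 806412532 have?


806412532 in base 8 = 6004160364
Number of digits = 10

10 digits (base 8)


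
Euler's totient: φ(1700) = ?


1700 = 2^2 × 5^2 × 17
Prime factors: 2, 5, 17
φ(1700) = 1700 × (1-1/2) × (1-1/5) × (1-1/17)
= 1700 × 1/2 × 4/5 × 16/17 = 640

φ(1700) = 640


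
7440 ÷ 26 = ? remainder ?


7440 = 26 * 286 + 4
Check: 7436 + 4 = 7440

q = 286, r = 4


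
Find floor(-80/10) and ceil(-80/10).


-80/10 = -8.0000
floor = -8
ceil = -8

floor = -8, ceil = -8


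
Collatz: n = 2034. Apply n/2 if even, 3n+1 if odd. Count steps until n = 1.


2034 → 1017 → 3052 → 1526 → 763 → 2290 → 1145 → 3436 → 1718 → 859 → 2578 → 1289 → 3868 → 1934 → 967 → 2902 → 1451 → 4354 → 2177 → 6532 → 3266 → 1633 → 4900 → 2450 → 1225 → 3676 → 1838 → 919 → 2758 → 1379 → 4138 → 2069 → 6208 → 3104 → 1552 → 776 → 388 → 194 → 97 → 292 → 146 → 73 → 220 → 110 → 55 → 166 → 83 → 250 → 125 → 376 → 188 → 94 → 47 → 142 → 71 → 214 → 107 → 322 → 161 → 484 → 242 → 121 → 364 → 182 → 91 → 274 → 137 → 412 → 206 → 103 → 310 → 155 → 466 → 233 → 700 → 350 → 175 → 526 → 263 → 790 → 395 → 1186 → 593 → 1780 → 890 → 445 → 1336 → 668 → 334 → 167 → 502 → 251 → 754 → 377 → 1132 → 566 → 283 → 850 → 425 → 1276 → 638 → 319 → 958 → 479 → 1438 → 719 → 2158 → 1079 → 3238 → 1619 → 4858 → 2429 → 7288 → 3644 → 1822 → 911 → 2734 → 1367 → 4102 → 2051 → 6154 → 3077 → 9232 → 4616 → 2308 → 1154 → 577 → 1732 → 866 → 433 → 1300 → 650 → 325 → 976 → 488 → 244 → 122 → 61 → 184 → 92 → 46 → 23 → 70 → 35 → 106 → 53 → 160 → 80 → 40 → 20 → 10 → 5 → 16 → 8 → 4 → 2 → 1
Total steps = 156

156 steps


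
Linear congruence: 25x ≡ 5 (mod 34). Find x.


GCD(25, 34) = 1, unique solution
a^(-1) mod 34 = 15
x = 15 * 5 mod 34 = 7

x ≡ 7 (mod 34)


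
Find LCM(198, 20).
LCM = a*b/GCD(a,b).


GCD(198, 20) = 2
LCM = 198*20/2 = 3960/2 = 1980

LCM = 1980


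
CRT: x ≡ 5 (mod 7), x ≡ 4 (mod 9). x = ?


M = 7*9 = 63
M1 = M/7 = 9, M2 = M/9 = 7
M1^(-1) mod 7 = 4, M2^(-1) mod 9 = 4
x = 5*9*4 + 4*7*4 = 292
292 mod 63 = 40
Check: 40 mod 7 = 5 ✓, 40 mod 9 = 4 ✓

x ≡ 40 (mod 63)
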